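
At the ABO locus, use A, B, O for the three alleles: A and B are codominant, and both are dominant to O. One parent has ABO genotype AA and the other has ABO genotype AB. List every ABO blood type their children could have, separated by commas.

Gametes from AA × AB give offspring ABO genotypes AA, AB, i.e. phenotypes A, AB.

A, AB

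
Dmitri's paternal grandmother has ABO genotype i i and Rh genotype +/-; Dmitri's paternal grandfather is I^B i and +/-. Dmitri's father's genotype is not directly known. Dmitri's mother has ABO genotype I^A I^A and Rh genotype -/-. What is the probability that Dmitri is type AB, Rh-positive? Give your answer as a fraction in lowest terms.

1/8

Dmitri's father's ABO genotype from i i × I^B i: 1/2 I^B i, 1/2 i i.
Crossing each possibility with the mother I^A I^A and summing P(type AB): 1/2·1/2 + 1/2·0 = 1/4.
Similarly for Rh via the father's Rh distribution: P(Rh+) = 1/2.
Independent loci: 1/4 × 1/2 = 1/8.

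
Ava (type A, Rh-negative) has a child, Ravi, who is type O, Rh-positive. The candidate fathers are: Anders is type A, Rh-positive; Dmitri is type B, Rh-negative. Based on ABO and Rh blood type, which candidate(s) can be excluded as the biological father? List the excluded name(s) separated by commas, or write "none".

Dmitri

A candidate is excluded only if no genotype consistent with his phenotype could produce a type O, Rh-positive child with a type A, Rh-negative mother.
Dmitri (type B, Rh-): no genotype consistent with that phenotype can produce a type-O Rh+ child with a type-A mother.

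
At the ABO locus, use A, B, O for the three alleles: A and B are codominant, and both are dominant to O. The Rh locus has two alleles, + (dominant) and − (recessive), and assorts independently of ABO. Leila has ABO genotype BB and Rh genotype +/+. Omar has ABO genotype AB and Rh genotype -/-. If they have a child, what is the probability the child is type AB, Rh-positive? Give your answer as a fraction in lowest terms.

1/2

ABO cross BB × AB → offspring phenotypes: 1/2 B, 1/2 AB.
Rh cross +/+ × -/- → 1 Rh+.
Independent loci: P(type AB, Rh-positive) = 1/2 × 1 = 1/2.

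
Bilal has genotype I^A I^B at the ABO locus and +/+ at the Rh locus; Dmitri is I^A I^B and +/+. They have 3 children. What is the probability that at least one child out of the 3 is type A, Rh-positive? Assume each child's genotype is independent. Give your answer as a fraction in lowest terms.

37/64

ABO cross I^A I^B × I^A I^B → 1/4 A, 1/4 B, 1/2 AB.
Rh cross +/+ × +/+ → 1 Rh+; so P(type A, Rh-positive) = 1/4 × 1 = 1/4 per child.
P(none) = (3/4)^3 = 27/64; P(at least one) = 1 − 27/64 = 37/64.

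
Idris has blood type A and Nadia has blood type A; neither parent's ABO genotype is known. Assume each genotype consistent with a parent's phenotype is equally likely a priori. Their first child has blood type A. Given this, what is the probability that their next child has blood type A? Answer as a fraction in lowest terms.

Possible genotypes: Idris ∈ {AA, AO}; Nadia ∈ {AA, AO}.
Weight each parental genotype pair by prior × P(type-A child):
  AA × AA: posterior weight 4/15; P(next child type A) = 1.
  AA × AO: posterior weight 4/15; P(next child type A) = 1.
  AO × AA: posterior weight 4/15; P(next child type A) = 1.
  AO × AO: posterior weight 1/5; P(next child type A) = 3/4.
Weighted sum = 19/20.

19/20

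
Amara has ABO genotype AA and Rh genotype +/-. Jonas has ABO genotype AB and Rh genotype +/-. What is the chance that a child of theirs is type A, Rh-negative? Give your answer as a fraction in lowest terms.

1/8

ABO cross AA × AB → offspring phenotypes: 1/2 A, 1/2 AB.
Rh cross +/- × +/- → 3/4 Rh+, 1/4 Rh-.
Independent loci: P(type A, Rh-negative) = 1/2 × 1/4 = 1/8.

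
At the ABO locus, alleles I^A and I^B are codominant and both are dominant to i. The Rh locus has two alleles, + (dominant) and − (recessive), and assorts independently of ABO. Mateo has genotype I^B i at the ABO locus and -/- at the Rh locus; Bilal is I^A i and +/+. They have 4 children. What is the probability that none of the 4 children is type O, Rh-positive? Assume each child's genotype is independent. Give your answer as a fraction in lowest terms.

81/256

ABO cross I^B i × I^A i → 1/4 O, 1/4 A, 1/4 B, 1/4 AB.
Rh cross -/- × +/+ → 1 Rh+; so P(type O, Rh-positive) = 1/4 × 1 = 1/4 per child.
P(not type O, Rh-positive) = 3/4 for one child; (3/4)^4 = 81/256.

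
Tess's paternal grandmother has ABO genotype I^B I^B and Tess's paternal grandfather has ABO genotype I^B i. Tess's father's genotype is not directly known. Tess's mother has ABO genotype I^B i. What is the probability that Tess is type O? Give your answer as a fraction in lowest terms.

1/8

Tess's father's ABO genotype from I^B I^B × I^B i: 1/2 I^B I^B, 1/2 I^B i.
Crossing each possibility with the mother I^B i and summing P(type O): 1/2·0 + 1/2·1/4 = 1/8.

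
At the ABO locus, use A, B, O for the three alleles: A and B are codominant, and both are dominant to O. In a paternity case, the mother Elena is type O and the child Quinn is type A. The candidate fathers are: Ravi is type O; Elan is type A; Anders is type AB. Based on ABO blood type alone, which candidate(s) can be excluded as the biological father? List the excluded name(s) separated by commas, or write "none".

Ravi

A candidate is excluded only if no genotype consistent with his phenotype could produce a type A child with a type O mother.
Ravi (type O): no genotype consistent with that phenotype can produce a type-A child with a type-O mother.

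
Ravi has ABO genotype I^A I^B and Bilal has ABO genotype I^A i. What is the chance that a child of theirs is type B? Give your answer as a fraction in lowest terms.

1/4

ABO cross I^A I^B × I^A i → offspring phenotypes: 1/2 A, 1/4 B, 1/4 AB.
So P(type B) = 1/4.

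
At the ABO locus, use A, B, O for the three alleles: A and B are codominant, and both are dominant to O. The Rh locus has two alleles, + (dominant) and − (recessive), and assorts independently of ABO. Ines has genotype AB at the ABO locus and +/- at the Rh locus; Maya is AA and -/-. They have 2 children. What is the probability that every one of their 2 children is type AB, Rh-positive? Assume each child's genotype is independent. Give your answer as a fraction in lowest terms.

ABO cross AB × AA → 1/2 A, 1/2 AB.
Rh cross +/- × -/- → 1/2 Rh+, 1/2 Rh-; so P(type AB, Rh-positive) = 1/2 × 1/2 = 1/4 per child.
All 2 independent: (1/4)^2 = 1/16.

1/16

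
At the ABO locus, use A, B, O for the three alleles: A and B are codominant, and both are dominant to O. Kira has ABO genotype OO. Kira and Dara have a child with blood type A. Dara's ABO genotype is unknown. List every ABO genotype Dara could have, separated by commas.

AA, AB, AO

For each candidate genotype of Dara, check whether crossing it with OO can produce every observed child phenotype.
  AA → possible child types {A} ✓
  AB → possible child types {A, B} ✓
  AO → possible child types {O, A} ✓
  BB → possible child types {B} ✗
  BO → possible child types {O, B} ✗
  OO → possible child types {O} ✗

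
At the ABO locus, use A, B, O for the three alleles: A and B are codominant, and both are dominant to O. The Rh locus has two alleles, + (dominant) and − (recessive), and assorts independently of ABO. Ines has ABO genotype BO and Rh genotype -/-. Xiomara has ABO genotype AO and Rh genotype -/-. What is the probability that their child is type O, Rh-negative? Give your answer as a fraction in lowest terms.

ABO cross BO × AO → offspring phenotypes: 1/4 O, 1/4 A, 1/4 B, 1/4 AB.
Rh cross -/- × -/- → 1 Rh-.
Independent loci: P(type O, Rh-negative) = 1/4 × 1 = 1/4.

1/4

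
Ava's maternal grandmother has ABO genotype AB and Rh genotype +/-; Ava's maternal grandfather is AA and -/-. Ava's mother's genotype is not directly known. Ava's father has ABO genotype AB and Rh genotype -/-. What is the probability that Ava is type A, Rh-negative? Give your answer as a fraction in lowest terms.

9/32

Ava's mother's ABO genotype from AB × AA: 1/2 AA, 1/2 AB.
Crossing each possibility with the father AB and summing P(type A): 1/2·1/2 + 1/2·1/4 = 3/8.
Similarly for Rh via the mother's Rh distribution: P(Rh-) = 3/4.
Independent loci: 3/8 × 3/4 = 9/32.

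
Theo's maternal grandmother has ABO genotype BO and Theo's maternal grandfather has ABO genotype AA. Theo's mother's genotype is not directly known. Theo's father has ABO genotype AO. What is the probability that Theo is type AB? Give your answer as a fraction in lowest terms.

Theo's mother's ABO genotype from BO × AA: 1/2 AB, 1/2 AO.
Crossing each possibility with the father AO and summing P(type AB): 1/2·1/4 + 1/2·0 = 1/8.

1/8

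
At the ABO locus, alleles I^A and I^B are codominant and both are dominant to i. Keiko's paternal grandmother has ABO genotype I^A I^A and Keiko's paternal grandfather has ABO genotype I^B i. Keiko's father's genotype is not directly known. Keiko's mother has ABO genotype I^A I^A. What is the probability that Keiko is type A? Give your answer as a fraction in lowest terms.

3/4

Keiko's father's ABO genotype from I^A I^A × I^B i: 1/2 I^A I^B, 1/2 I^A i.
Crossing each possibility with the mother I^A I^A and summing P(type A): 1/2·1/2 + 1/2·1 = 3/4.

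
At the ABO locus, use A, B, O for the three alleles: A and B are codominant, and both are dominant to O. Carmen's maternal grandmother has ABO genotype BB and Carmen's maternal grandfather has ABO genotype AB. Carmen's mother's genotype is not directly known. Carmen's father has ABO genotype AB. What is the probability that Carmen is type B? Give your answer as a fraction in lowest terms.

3/8

Carmen's mother's ABO genotype from BB × AB: 1/2 AB, 1/2 BB.
Crossing each possibility with the father AB and summing P(type B): 1/2·1/4 + 1/2·1/2 = 3/8.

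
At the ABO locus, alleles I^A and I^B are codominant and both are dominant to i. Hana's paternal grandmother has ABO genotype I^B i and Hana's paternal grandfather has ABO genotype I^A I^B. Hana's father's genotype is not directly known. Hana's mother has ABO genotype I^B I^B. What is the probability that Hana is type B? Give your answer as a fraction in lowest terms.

Hana's father's ABO genotype from I^B i × I^A I^B: 1/4 I^A I^B, 1/4 I^A i, 1/4 I^B I^B, 1/4 I^B i.
Crossing each possibility with the mother I^B I^B and summing P(type B): 1/4·1/2 + 1/4·1/2 + 1/4·1 + 1/4·1 = 3/4.

3/4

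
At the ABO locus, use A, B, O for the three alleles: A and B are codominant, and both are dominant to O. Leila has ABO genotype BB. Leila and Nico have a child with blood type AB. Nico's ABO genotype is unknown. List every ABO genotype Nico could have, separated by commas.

AA, AB, AO

For each candidate genotype of Nico, check whether crossing it with BB can produce every observed child phenotype.
  AA → possible child types {AB} ✓
  AB → possible child types {B, AB} ✓
  AO → possible child types {B, AB} ✓
  BB → possible child types {B} ✗
  BO → possible child types {B} ✗
  OO → possible child types {B} ✗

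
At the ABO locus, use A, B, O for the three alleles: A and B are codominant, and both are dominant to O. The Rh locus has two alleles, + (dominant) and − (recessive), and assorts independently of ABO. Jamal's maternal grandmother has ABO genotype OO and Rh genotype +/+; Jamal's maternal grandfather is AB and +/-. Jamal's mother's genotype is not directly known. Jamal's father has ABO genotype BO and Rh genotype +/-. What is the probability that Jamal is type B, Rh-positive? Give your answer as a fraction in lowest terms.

7/16

Jamal's mother's ABO genotype from OO × AB: 1/2 AO, 1/2 BO.
Crossing each possibility with the father BO and summing P(type B): 1/2·1/4 + 1/2·3/4 = 1/2.
Similarly for Rh via the mother's Rh distribution: P(Rh+) = 7/8.
Independent loci: 1/2 × 7/8 = 7/16.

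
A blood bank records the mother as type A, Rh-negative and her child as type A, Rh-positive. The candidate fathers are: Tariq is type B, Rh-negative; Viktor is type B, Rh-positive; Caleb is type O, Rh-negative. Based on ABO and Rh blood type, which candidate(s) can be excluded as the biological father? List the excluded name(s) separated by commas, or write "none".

A candidate is excluded only if no genotype consistent with his phenotype could produce a type A, Rh-positive child with a type A, Rh-negative mother.
Tariq (type B, Rh-): no genotype consistent with that phenotype can produce a type-A Rh+ child with a type-A mother.
Caleb (type O, Rh-): no genotype consistent with that phenotype can produce a type-A Rh+ child with a type-A mother.

Tariq, Caleb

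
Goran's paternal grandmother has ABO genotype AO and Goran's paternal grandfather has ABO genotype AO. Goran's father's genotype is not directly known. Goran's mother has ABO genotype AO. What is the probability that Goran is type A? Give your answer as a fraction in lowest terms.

3/4

Goran's father's ABO genotype from AO × AO: 1/4 AA, 1/2 AO, 1/4 OO.
Crossing each possibility with the mother AO and summing P(type A): 1/4·1 + 1/2·3/4 + 1/4·1/2 = 3/4.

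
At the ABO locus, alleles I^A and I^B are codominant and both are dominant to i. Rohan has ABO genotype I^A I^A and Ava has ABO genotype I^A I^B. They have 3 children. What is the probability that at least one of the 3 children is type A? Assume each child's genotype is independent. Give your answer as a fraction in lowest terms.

7/8

ABO cross I^A I^A × I^A I^B → 1/2 A, 1/2 AB.
So P(type A) = 1/2 per child.
P(none) = (1/2)^3 = 1/8; P(at least one) = 1 − 1/8 = 7/8.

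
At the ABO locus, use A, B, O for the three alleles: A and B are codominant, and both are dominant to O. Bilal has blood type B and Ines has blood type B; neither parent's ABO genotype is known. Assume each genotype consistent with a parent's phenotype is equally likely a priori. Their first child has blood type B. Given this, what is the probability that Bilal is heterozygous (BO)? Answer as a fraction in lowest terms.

Possible genotypes: Bilal ∈ {BB, BO}; Ines ∈ {BB, BO}.
Weight each parental genotype pair by prior × P(type-B child):
  BB × BB: posterior weight 4/15.
  BB × BO: posterior weight 4/15.
  BO × BB: posterior weight 4/15.
  BO × BO: posterior weight 1/5.
Sum the posterior weight over pairs where Bilal is BO: 7/15.

7/15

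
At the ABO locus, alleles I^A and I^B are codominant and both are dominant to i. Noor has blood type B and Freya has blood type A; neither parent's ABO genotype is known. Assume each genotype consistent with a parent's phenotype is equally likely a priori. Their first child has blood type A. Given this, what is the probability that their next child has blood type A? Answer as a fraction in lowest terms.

5/12

Possible genotypes: Noor ∈ {I^B I^B, I^B i}; Freya ∈ {I^A I^A, I^A i}.
Weight each parental genotype pair by prior × P(type-A child):
  I^B i × I^A I^A: posterior weight 2/3; P(next child type A) = 1/2.
  I^B i × I^A i: posterior weight 1/3; P(next child type A) = 1/4.
Weighted sum = 5/12.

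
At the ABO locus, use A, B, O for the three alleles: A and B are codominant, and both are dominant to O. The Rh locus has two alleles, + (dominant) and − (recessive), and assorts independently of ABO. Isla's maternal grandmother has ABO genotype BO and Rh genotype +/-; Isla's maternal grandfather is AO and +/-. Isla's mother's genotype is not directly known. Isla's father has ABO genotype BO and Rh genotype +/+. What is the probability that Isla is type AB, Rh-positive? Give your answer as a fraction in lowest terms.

1/8

Isla's mother's ABO genotype from BO × AO: 1/4 AB, 1/4 AO, 1/4 BO, 1/4 OO.
Crossing each possibility with the father BO and summing P(type AB): 1/4·1/4 + 1/4·1/4 + 1/4·0 + 1/4·0 = 1/8.
Similarly for Rh via the mother's Rh distribution: P(Rh+) = 1.
Independent loci: 1/8 × 1 = 1/8.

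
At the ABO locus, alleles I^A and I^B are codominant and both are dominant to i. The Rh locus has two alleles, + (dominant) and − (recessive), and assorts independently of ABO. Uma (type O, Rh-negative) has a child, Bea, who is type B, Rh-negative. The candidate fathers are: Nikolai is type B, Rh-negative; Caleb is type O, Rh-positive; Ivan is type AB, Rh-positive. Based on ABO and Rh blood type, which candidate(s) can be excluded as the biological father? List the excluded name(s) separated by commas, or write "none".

A candidate is excluded only if no genotype consistent with his phenotype could produce a type B, Rh-negative child with a type O, Rh-negative mother.
Caleb (type O, Rh+): no genotype consistent with that phenotype can produce a type-B Rh- child with a type-O mother.

Caleb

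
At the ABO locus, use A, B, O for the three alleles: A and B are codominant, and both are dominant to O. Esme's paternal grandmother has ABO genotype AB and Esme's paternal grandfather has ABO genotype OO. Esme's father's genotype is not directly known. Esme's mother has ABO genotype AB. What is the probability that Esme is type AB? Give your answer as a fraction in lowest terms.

Esme's father's ABO genotype from AB × OO: 1/2 AO, 1/2 BO.
Crossing each possibility with the mother AB and summing P(type AB): 1/2·1/4 + 1/2·1/4 = 1/4.

1/4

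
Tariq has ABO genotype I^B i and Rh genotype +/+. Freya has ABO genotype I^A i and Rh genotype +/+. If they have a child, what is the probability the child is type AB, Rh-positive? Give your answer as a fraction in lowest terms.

1/4

ABO cross I^B i × I^A i → offspring phenotypes: 1/4 O, 1/4 A, 1/4 B, 1/4 AB.
Rh cross +/+ × +/+ → 1 Rh+.
Independent loci: P(type AB, Rh-positive) = 1/4 × 1 = 1/4.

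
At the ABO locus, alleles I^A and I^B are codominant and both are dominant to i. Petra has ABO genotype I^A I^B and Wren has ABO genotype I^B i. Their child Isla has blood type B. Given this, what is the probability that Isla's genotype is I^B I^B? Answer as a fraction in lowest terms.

1/2

Cross I^A I^B × I^B i → 1/4 I^A I^B, 1/4 I^A i, 1/4 I^B I^B, 1/4 I^B i.
Type-B genotypes among offspring: I^B I^B (1/4), I^B i (1/4); total 1/2.
P(I^B I^B | type B) = (1/4) / (1/2) = 1/2.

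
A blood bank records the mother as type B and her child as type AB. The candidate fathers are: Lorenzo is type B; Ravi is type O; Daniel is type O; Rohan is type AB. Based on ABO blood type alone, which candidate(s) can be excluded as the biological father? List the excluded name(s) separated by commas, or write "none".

Lorenzo, Ravi, Daniel

A candidate is excluded only if no genotype consistent with his phenotype could produce a type AB child with a type B mother.
Lorenzo (type B): no genotype consistent with that phenotype can produce a type-AB child with a type-B mother.
Ravi (type O): no genotype consistent with that phenotype can produce a type-AB child with a type-B mother.
Daniel (type O): no genotype consistent with that phenotype can produce a type-AB child with a type-B mother.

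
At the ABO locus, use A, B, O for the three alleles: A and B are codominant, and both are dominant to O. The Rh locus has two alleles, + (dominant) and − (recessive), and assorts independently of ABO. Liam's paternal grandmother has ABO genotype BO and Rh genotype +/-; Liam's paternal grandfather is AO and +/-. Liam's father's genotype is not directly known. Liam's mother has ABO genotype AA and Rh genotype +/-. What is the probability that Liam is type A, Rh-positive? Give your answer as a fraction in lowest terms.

9/16

Liam's father's ABO genotype from BO × AO: 1/4 AB, 1/4 AO, 1/4 BO, 1/4 OO.
Crossing each possibility with the mother AA and summing P(type A): 1/4·1/2 + 1/4·1 + 1/4·1/2 + 1/4·1 = 3/4.
Similarly for Rh via the father's Rh distribution: P(Rh+) = 3/4.
Independent loci: 3/4 × 3/4 = 9/16.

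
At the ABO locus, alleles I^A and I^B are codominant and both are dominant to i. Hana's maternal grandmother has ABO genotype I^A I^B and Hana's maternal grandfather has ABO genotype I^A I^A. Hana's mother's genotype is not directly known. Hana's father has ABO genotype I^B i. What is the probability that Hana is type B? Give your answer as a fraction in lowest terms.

1/4

Hana's mother's ABO genotype from I^A I^B × I^A I^A: 1/2 I^A I^A, 1/2 I^A I^B.
Crossing each possibility with the father I^B i and summing P(type B): 1/2·0 + 1/2·1/2 = 1/4.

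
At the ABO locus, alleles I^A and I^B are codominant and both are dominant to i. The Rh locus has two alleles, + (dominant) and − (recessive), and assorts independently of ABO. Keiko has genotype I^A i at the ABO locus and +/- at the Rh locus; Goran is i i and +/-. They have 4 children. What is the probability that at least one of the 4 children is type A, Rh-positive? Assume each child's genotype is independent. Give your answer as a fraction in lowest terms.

3471/4096

ABO cross I^A i × i i → 1/2 O, 1/2 A.
Rh cross +/- × +/- → 3/4 Rh+, 1/4 Rh-; so P(type A, Rh-positive) = 1/2 × 3/4 = 3/8 per child.
P(none) = (5/8)^4 = 625/4096; P(at least one) = 1 − 625/4096 = 3471/4096.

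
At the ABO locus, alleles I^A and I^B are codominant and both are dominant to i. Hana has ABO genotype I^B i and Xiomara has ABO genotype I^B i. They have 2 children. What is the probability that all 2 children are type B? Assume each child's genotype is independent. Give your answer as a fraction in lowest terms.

9/16

ABO cross I^B i × I^B i → 1/4 O, 3/4 B.
So P(type B) = 3/4 per child.
All 2 independent: (3/4)^2 = 9/16.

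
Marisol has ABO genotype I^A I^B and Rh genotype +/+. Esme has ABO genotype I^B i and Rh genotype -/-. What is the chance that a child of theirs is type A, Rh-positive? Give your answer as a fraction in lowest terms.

1/4

ABO cross I^A I^B × I^B i → offspring phenotypes: 1/4 A, 1/2 B, 1/4 AB.
Rh cross +/+ × -/- → 1 Rh+.
Independent loci: P(type A, Rh-positive) = 1/4 × 1 = 1/4.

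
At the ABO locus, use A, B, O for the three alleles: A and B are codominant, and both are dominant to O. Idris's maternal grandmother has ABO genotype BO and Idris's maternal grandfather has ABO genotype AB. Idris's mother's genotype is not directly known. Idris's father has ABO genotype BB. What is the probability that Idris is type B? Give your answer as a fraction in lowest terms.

3/4

Idris's mother's ABO genotype from BO × AB: 1/4 AB, 1/4 AO, 1/4 BB, 1/4 BO.
Crossing each possibility with the father BB and summing P(type B): 1/4·1/2 + 1/4·1/2 + 1/4·1 + 1/4·1 = 3/4.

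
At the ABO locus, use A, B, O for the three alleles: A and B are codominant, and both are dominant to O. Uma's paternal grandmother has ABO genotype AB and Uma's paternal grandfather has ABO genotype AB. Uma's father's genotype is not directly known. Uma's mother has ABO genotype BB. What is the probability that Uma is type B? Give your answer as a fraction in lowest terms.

1/2

Uma's father's ABO genotype from AB × AB: 1/4 AA, 1/2 AB, 1/4 BB.
Crossing each possibility with the mother BB and summing P(type B): 1/4·0 + 1/2·1/2 + 1/4·1 = 1/2.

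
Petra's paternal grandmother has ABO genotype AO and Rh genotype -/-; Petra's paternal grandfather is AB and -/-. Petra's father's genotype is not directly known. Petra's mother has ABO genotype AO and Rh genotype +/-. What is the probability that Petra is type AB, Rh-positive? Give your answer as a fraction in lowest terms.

1/16

Petra's father's ABO genotype from AO × AB: 1/4 AA, 1/4 AB, 1/4 AO, 1/4 BO.
Crossing each possibility with the mother AO and summing P(type AB): 1/4·0 + 1/4·1/4 + 1/4·0 + 1/4·1/4 = 1/8.
Similarly for Rh via the father's Rh distribution: P(Rh+) = 1/2.
Independent loci: 1/8 × 1/2 = 1/16.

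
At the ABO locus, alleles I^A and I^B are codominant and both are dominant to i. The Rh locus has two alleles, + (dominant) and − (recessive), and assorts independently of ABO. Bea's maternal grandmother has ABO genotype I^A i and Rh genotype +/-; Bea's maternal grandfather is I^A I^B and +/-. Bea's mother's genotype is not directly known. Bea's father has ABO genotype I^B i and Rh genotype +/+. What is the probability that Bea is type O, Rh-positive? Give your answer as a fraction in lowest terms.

1/8

Bea's mother's ABO genotype from I^A i × I^A I^B: 1/4 I^A I^A, 1/4 I^A I^B, 1/4 I^A i, 1/4 I^B i.
Crossing each possibility with the father I^B i and summing P(type O): 1/4·0 + 1/4·0 + 1/4·1/4 + 1/4·1/4 = 1/8.
Similarly for Rh via the mother's Rh distribution: P(Rh+) = 1.
Independent loci: 1/8 × 1 = 1/8.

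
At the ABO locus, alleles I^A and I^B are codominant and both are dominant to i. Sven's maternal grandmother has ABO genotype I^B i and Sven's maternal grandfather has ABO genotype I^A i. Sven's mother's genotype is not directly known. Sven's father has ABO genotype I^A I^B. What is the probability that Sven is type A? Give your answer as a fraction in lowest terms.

3/8

Sven's mother's ABO genotype from I^B i × I^A i: 1/4 I^A I^B, 1/4 I^A i, 1/4 I^B i, 1/4 i i.
Crossing each possibility with the father I^A I^B and summing P(type A): 1/4·1/4 + 1/4·1/2 + 1/4·1/4 + 1/4·1/2 = 3/8.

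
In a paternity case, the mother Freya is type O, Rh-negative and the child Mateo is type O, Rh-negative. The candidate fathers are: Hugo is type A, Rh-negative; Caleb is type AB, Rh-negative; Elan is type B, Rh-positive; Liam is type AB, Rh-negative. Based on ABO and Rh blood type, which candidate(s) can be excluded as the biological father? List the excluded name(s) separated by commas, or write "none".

Caleb, Liam

A candidate is excluded only if no genotype consistent with his phenotype could produce a type O, Rh-negative child with a type O, Rh-negative mother.
Caleb (type AB, Rh-): no genotype consistent with that phenotype can produce a type-O Rh- child with a type-O mother.
Liam (type AB, Rh-): no genotype consistent with that phenotype can produce a type-O Rh- child with a type-O mother.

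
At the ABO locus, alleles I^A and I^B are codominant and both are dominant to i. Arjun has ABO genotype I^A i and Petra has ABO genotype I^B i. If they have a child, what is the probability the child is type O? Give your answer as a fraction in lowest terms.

1/4

ABO cross I^A i × I^B i → offspring phenotypes: 1/4 O, 1/4 A, 1/4 B, 1/4 AB.
So P(type O) = 1/4.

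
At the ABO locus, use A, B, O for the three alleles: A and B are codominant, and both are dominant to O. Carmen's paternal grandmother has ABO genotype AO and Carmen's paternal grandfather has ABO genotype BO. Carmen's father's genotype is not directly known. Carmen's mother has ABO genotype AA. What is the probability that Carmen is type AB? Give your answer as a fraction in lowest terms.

Carmen's father's ABO genotype from AO × BO: 1/4 AB, 1/4 AO, 1/4 BO, 1/4 OO.
Crossing each possibility with the mother AA and summing P(type AB): 1/4·1/2 + 1/4·0 + 1/4·1/2 + 1/4·0 = 1/4.

1/4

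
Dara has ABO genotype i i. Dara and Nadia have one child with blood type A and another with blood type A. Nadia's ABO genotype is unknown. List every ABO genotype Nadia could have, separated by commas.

I^A I^A, I^A I^B, I^A i

For each candidate genotype of Nadia, check whether crossing it with i i can produce every observed child phenotype.
  I^A I^A → possible child types {A} ✓
  I^A I^B → possible child types {A, B} ✓
  I^A i → possible child types {O, A} ✓
  I^B I^B → possible child types {B} ✗
  I^B i → possible child types {O, B} ✗
  i i → possible child types {O} ✗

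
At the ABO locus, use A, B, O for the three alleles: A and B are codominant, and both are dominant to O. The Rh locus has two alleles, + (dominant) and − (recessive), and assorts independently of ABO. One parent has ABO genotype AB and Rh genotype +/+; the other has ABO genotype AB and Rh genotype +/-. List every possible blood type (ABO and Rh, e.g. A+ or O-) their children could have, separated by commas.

A+, B+, AB+

Gametes from AB × AB give offspring ABO genotypes AA, AB, BB, i.e. phenotypes A, B, AB.
Rh cross +/+ × +/- → phenotypes Rh+.
Combining independently: A+, B+, AB+.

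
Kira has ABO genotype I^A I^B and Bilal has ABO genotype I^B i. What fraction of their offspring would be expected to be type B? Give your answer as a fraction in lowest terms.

ABO cross I^A I^B × I^B i → offspring phenotypes: 1/4 A, 1/2 B, 1/4 AB.
So P(type B) = 1/2.

1/2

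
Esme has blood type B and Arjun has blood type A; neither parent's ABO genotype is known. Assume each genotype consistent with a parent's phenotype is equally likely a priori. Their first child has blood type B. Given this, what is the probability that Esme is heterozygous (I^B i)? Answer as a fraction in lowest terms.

1/3

Possible genotypes: Esme ∈ {I^B I^B, I^B i}; Arjun ∈ {I^A I^A, I^A i}.
Weight each parental genotype pair by prior × P(type-B child):
  I^B I^B × I^A i: posterior weight 2/3.
  I^B i × I^A i: posterior weight 1/3.
Sum the posterior weight over pairs where Esme is I^B i: 1/3.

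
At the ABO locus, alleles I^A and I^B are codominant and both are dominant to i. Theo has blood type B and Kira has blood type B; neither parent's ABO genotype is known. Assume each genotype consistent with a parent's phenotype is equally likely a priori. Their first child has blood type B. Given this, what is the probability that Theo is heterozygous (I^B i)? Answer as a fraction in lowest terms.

Possible genotypes: Theo ∈ {I^B I^B, I^B i}; Kira ∈ {I^B I^B, I^B i}.
Weight each parental genotype pair by prior × P(type-B child):
  I^B I^B × I^B I^B: posterior weight 4/15.
  I^B I^B × I^B i: posterior weight 4/15.
  I^B i × I^B I^B: posterior weight 4/15.
  I^B i × I^B i: posterior weight 1/5.
Sum the posterior weight over pairs where Theo is I^B i: 7/15.

7/15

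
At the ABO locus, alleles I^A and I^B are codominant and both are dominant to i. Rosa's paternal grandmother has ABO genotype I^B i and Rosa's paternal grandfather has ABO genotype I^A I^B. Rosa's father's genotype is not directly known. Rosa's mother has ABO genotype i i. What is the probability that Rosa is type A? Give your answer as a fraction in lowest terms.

Rosa's father's ABO genotype from I^B i × I^A I^B: 1/4 I^A I^B, 1/4 I^A i, 1/4 I^B I^B, 1/4 I^B i.
Crossing each possibility with the mother i i and summing P(type A): 1/4·1/2 + 1/4·1/2 + 1/4·0 + 1/4·0 = 1/4.

1/4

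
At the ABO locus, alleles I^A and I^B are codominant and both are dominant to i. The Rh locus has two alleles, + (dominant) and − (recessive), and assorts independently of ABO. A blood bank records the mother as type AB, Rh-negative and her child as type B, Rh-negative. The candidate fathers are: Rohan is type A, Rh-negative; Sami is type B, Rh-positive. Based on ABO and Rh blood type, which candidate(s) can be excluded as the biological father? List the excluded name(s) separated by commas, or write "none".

A candidate is excluded only if no genotype consistent with his phenotype could produce a type B, Rh-negative child with a type AB, Rh-negative mother.
Every candidate has at least one consistent genotype combination, so none can be excluded.

none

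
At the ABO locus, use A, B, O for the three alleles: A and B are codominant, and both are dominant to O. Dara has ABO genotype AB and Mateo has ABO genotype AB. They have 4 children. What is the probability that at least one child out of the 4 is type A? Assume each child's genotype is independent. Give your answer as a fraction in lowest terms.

ABO cross AB × AB → 1/4 A, 1/4 B, 1/2 AB.
So P(type A) = 1/4 per child.
P(none) = (3/4)^4 = 81/256; P(at least one) = 1 − 81/256 = 175/256.

175/256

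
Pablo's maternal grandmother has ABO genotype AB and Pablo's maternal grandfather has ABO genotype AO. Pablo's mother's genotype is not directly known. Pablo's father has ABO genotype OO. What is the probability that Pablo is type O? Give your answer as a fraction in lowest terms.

1/4

Pablo's mother's ABO genotype from AB × AO: 1/4 AA, 1/4 AB, 1/4 AO, 1/4 BO.
Crossing each possibility with the father OO and summing P(type O): 1/4·0 + 1/4·0 + 1/4·1/2 + 1/4·1/2 = 1/4.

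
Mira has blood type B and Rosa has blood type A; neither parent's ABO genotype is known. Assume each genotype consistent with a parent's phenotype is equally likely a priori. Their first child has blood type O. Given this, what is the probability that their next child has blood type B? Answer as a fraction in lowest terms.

1/4

Possible genotypes: Mira ∈ {BB, BO}; Rosa ∈ {AA, AO}.
Weight each parental genotype pair by prior × P(type-O child):
  BO × AO: posterior weight 1; P(next child type B) = 1/4.
Weighted sum = 1/4.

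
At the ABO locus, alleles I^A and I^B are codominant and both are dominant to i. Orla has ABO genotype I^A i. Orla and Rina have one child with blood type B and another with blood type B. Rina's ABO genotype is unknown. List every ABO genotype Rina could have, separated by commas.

For each candidate genotype of Rina, check whether crossing it with I^A i can produce every observed child phenotype.
  I^A I^A → possible child types {A} ✗
  I^A I^B → possible child types {A, B, AB} ✓
  I^A i → possible child types {O, A} ✗
  I^B I^B → possible child types {B, AB} ✓
  I^B i → possible child types {O, A, B, AB} ✓
  i i → possible child types {O, A} ✗

I^A I^B, I^B I^B, I^B i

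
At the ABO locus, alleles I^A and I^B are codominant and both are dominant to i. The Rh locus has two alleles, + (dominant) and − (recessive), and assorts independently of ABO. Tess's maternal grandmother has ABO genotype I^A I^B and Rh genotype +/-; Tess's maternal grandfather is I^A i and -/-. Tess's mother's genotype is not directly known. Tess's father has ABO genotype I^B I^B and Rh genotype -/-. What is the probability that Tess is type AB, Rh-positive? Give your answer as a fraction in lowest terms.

Tess's mother's ABO genotype from I^A I^B × I^A i: 1/4 I^A I^A, 1/4 I^A I^B, 1/4 I^A i, 1/4 I^B i.
Crossing each possibility with the father I^B I^B and summing P(type AB): 1/4·1 + 1/4·1/2 + 1/4·1/2 + 1/4·0 = 1/2.
Similarly for Rh via the mother's Rh distribution: P(Rh+) = 1/4.
Independent loci: 1/2 × 1/4 = 1/8.

1/8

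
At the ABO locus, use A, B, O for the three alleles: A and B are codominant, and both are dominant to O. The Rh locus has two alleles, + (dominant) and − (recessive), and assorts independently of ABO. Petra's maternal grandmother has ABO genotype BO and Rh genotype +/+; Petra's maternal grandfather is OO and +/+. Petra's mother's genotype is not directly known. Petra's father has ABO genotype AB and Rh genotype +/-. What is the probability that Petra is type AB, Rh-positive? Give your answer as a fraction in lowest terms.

1/8

Petra's mother's ABO genotype from BO × OO: 1/2 BO, 1/2 OO.
Crossing each possibility with the father AB and summing P(type AB): 1/2·1/4 + 1/2·0 = 1/8.
Similarly for Rh via the mother's Rh distribution: P(Rh+) = 1.
Independent loci: 1/8 × 1 = 1/8.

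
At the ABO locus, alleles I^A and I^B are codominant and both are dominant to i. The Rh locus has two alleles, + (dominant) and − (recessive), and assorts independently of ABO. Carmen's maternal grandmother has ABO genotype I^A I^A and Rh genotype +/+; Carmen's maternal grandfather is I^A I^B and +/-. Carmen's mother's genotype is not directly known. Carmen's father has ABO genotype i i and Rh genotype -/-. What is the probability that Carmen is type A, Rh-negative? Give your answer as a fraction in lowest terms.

Carmen's mother's ABO genotype from I^A I^A × I^A I^B: 1/2 I^A I^A, 1/2 I^A I^B.
Crossing each possibility with the father i i and summing P(type A): 1/2·1 + 1/2·1/2 = 3/4.
Similarly for Rh via the mother's Rh distribution: P(Rh-) = 1/4.
Independent loci: 3/4 × 1/4 = 3/16.

3/16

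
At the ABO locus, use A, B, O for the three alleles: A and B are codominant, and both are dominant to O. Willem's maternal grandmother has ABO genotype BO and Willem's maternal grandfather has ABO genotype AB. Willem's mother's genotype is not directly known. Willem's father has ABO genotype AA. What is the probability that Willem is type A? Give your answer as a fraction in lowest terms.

Willem's mother's ABO genotype from BO × AB: 1/4 AB, 1/4 AO, 1/4 BB, 1/4 BO.
Crossing each possibility with the father AA and summing P(type A): 1/4·1/2 + 1/4·1 + 1/4·0 + 1/4·1/2 = 1/2.

1/2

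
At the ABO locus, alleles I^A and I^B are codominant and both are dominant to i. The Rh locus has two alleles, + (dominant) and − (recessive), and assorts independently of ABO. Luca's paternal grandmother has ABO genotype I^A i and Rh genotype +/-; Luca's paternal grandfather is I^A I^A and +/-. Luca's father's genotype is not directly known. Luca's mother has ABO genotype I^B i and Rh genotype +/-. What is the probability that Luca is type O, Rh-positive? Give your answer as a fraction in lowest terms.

Luca's father's ABO genotype from I^A i × I^A I^A: 1/2 I^A I^A, 1/2 I^A i.
Crossing each possibility with the mother I^B i and summing P(type O): 1/2·0 + 1/2·1/4 = 1/8.
Similarly for Rh via the father's Rh distribution: P(Rh+) = 3/4.
Independent loci: 1/8 × 3/4 = 3/32.

3/32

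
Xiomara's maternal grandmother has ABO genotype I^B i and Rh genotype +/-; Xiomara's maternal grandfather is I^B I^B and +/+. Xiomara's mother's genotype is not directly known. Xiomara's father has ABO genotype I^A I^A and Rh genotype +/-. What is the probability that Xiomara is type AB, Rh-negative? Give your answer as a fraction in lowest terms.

3/32

Xiomara's mother's ABO genotype from I^B i × I^B I^B: 1/2 I^B I^B, 1/2 I^B i.
Crossing each possibility with the father I^A I^A and summing P(type AB): 1/2·1 + 1/2·1/2 = 3/4.
Similarly for Rh via the mother's Rh distribution: P(Rh-) = 1/8.
Independent loci: 3/4 × 1/8 = 3/32.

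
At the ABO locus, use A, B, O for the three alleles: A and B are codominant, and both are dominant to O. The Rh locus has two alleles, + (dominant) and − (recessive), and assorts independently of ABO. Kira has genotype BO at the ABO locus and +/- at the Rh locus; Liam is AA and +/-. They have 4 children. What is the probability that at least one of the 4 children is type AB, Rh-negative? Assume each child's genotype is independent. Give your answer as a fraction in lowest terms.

1695/4096

ABO cross BO × AA → 1/2 A, 1/2 AB.
Rh cross +/- × +/- → 3/4 Rh+, 1/4 Rh-; so P(type AB, Rh-negative) = 1/2 × 1/4 = 1/8 per child.
P(none) = (7/8)^4 = 2401/4096; P(at least one) = 1 − 2401/4096 = 1695/4096.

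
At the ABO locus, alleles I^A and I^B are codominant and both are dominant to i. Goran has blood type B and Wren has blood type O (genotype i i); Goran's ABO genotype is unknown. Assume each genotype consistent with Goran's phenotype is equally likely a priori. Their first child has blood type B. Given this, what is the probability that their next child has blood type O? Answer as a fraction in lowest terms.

Possible genotypes: Goran ∈ {I^B I^B, I^B i}; Wren ∈ {i i}.
Weight each parental genotype pair by prior × P(type-B child):
  I^B I^B × i i: posterior weight 2/3; P(next child type O) = 0.
  I^B i × i i: posterior weight 1/3; P(next child type O) = 1/2.
Weighted sum = 1/6.

1/6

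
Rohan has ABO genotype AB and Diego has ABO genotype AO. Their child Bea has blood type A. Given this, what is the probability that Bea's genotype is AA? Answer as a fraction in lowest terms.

Cross AB × AO → 1/4 AA, 1/4 AB, 1/4 AO, 1/4 BO.
Type-A genotypes among offspring: AA (1/4), AO (1/4); total 1/2.
P(AA | type A) = (1/4) / (1/2) = 1/2.

1/2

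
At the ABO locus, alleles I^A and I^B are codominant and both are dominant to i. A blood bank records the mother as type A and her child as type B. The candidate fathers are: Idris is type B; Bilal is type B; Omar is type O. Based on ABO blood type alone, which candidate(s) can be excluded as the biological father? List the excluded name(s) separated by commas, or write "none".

A candidate is excluded only if no genotype consistent with his phenotype could produce a type B child with a type A mother.
Omar (type O): no genotype consistent with that phenotype can produce a type-B child with a type-A mother.

Omar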